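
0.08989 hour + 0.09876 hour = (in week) 0.001123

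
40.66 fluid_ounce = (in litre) 1.202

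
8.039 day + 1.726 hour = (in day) 8.111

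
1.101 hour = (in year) 0.0001257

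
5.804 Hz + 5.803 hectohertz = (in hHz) 5.861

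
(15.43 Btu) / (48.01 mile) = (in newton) 0.2107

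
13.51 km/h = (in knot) 7.295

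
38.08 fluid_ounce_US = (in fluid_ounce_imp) 39.64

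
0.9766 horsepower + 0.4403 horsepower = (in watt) 1057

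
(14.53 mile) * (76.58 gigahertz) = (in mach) 5.259e+12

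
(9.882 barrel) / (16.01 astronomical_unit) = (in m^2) 6.56e-13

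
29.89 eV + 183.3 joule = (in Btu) 0.1737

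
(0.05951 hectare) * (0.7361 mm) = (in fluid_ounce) 1.481e+04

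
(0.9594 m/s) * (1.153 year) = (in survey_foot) 1.145e+08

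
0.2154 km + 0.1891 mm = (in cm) 2.154e+04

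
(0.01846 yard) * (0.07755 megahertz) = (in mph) 2928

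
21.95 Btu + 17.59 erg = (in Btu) 21.95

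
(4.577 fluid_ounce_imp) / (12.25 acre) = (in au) 1.754e-20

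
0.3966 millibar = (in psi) 0.005752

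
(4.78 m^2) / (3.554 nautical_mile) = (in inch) 0.02859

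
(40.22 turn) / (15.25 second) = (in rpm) 158.2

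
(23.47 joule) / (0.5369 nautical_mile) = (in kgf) 0.002407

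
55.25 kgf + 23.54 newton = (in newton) 565.4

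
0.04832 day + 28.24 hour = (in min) 1764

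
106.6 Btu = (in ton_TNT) 2.688e-05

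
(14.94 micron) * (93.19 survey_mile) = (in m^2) 2.241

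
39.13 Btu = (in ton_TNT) 9.867e-06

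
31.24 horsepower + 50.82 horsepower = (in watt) 6.119e+04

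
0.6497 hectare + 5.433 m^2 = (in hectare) 0.6502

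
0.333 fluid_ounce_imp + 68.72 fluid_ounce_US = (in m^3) 0.002042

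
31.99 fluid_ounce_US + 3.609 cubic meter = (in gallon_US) 953.6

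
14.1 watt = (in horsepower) 0.01891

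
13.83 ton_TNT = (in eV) 3.612e+29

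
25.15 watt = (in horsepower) 0.03373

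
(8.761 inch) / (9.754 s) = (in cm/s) 2.281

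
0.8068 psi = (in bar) 0.05563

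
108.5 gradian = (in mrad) 1704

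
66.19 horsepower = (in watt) 4.936e+04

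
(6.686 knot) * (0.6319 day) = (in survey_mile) 116.7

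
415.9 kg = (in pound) 916.9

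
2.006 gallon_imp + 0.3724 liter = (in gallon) 2.507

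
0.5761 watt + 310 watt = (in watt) 310.6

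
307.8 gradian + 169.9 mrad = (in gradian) 318.6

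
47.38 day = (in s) 4.094e+06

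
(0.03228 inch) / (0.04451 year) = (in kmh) 2.103e-09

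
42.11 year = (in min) 2.213e+07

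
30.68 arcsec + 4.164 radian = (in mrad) 4164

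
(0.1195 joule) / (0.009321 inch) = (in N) 504.7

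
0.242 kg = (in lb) 0.5335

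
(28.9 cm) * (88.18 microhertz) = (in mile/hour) 5.701e-05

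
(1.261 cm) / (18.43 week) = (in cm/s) 1.131e-07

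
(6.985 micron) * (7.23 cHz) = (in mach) 1.483e-09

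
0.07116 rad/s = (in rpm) 0.6795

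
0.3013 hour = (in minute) 18.08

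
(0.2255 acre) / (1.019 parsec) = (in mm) 2.902e-11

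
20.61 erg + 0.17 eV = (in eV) 1.286e+13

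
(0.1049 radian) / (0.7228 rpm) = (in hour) 0.000385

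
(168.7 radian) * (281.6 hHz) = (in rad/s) 4.751e+06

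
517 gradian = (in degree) 465.3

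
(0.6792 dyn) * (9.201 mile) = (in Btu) 9.532e-05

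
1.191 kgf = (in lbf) 2.626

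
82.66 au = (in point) 3.505e+16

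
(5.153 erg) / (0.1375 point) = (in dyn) 1062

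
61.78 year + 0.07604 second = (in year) 61.78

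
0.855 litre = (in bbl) 0.005378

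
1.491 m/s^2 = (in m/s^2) 1.491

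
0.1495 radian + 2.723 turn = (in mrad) 1.726e+04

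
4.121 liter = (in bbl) 0.02592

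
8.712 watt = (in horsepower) 0.01168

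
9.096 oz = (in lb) 0.5685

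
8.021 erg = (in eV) 5.006e+12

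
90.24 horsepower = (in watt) 6.729e+04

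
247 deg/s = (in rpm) 41.17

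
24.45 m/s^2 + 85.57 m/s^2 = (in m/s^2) 110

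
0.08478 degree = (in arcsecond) 305.2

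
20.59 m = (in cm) 2059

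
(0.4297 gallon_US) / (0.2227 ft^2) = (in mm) 78.62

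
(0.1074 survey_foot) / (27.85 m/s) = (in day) 1.36e-08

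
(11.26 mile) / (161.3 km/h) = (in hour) 0.1123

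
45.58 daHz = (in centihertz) 4.558e+04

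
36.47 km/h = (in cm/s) 1013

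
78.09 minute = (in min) 78.09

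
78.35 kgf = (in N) 768.4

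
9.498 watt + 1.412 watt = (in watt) 10.91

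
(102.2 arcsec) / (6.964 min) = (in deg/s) 6.794e-05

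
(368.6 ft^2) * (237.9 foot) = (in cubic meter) 2483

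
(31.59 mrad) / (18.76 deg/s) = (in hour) 2.68e-05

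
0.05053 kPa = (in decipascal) 505.3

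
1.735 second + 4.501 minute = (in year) 8.619e-06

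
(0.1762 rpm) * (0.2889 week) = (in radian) 3224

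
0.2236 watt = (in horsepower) 0.0002999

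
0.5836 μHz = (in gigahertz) 5.836e-16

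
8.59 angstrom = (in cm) 8.59e-08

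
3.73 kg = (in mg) 3.73e+06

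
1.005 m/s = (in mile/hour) 2.248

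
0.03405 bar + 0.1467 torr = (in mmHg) 25.69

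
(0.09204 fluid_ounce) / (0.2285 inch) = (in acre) 1.159e-07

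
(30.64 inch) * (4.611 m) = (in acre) 0.0008867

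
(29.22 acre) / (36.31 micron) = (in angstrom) 3.257e+19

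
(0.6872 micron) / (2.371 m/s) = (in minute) 4.831e-09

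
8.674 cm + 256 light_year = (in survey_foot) 7.946e+18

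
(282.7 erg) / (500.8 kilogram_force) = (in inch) 2.266e-07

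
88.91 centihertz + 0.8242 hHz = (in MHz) 8.331e-05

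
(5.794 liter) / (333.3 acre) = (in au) 2.871e-20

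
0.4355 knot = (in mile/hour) 0.5012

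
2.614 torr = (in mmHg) 2.614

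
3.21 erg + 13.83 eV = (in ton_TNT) 7.672e-17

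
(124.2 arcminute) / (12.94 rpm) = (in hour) 7.406e-06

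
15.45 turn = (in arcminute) 3.337e+05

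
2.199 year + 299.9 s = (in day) 802.6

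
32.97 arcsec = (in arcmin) 0.5495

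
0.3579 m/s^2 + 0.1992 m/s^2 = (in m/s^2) 0.5571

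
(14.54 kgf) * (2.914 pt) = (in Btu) 0.0001389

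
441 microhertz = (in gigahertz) 4.41e-13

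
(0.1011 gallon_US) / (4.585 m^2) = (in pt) 0.2366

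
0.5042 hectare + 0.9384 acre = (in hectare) 0.884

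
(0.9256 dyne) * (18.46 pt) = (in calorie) 1.441e-08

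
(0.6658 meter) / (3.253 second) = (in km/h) 0.7368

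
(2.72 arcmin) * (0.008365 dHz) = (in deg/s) 3.792e-05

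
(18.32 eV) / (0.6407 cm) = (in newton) 4.581e-16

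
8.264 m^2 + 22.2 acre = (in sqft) 9.671e+05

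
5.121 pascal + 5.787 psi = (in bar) 0.3991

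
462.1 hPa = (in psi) 6.702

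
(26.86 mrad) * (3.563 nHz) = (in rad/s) 9.57e-11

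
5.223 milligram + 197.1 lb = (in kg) 89.4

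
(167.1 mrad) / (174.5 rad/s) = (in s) 0.0009576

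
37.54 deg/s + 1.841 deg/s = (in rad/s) 0.6873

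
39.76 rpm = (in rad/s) 4.164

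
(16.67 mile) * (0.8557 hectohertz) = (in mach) 6742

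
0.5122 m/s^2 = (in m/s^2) 0.5122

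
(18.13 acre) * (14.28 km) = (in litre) 1.048e+12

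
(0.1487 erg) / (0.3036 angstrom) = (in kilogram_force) 49.94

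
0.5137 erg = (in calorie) 1.228e-08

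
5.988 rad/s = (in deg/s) 343.1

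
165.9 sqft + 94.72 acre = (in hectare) 38.33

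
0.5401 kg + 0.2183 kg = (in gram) 758.4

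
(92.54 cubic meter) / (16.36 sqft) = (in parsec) 1.973e-15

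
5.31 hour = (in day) 0.2213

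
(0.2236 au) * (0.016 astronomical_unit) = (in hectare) 8.006e+15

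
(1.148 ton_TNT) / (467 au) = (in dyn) 6.875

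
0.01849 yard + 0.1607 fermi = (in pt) 47.93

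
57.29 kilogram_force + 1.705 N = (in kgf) 57.46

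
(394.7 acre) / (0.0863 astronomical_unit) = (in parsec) 4.01e-21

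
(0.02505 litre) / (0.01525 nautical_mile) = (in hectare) 8.869e-11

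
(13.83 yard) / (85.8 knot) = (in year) 9.085e-09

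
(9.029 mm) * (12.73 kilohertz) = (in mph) 257.1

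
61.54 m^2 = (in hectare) 0.006154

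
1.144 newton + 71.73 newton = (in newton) 72.87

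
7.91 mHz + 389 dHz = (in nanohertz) 3.891e+10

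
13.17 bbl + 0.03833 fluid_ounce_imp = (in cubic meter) 2.094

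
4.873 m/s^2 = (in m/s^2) 4.873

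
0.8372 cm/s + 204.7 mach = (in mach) 204.7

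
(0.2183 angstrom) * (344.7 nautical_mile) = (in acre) 3.444e-09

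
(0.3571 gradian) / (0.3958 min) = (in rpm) 0.002256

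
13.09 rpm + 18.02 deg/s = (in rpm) 16.09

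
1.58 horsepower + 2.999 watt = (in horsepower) 1.584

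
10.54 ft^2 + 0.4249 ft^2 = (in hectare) 0.0001019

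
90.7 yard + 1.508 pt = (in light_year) 8.766e-15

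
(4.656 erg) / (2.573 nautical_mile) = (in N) 9.771e-11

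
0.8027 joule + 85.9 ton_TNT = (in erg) 3.594e+18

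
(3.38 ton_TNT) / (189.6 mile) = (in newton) 4.635e+04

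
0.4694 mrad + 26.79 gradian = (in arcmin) 1448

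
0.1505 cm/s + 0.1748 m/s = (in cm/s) 17.63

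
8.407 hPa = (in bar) 0.008407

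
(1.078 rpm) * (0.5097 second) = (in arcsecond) 1.187e+04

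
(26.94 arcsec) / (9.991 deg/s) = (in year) 2.375e-11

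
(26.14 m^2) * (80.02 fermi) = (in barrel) 1.316e-11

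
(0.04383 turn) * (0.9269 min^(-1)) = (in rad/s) 0.004254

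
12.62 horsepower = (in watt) 9411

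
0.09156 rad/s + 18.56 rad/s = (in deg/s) 1069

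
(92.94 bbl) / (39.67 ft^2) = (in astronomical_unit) 2.68e-11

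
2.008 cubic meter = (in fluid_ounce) 6.79e+04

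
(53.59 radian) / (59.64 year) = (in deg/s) 1.633e-06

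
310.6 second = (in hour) 0.08628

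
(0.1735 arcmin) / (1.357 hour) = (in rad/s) 1.033e-08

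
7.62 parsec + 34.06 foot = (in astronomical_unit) 1.572e+06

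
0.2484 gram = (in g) 0.2484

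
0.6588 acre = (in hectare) 0.2666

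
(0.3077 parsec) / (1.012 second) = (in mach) 2.755e+13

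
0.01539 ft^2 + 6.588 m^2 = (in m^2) 6.589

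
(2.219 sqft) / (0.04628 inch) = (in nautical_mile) 0.09469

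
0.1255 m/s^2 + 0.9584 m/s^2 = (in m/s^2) 1.084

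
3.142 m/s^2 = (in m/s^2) 3.142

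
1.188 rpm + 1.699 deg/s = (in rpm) 1.471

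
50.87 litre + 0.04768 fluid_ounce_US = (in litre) 50.87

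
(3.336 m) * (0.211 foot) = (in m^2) 0.2145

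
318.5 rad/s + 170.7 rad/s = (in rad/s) 489.2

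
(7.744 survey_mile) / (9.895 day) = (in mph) 0.03261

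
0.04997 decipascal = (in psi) 7.248e-07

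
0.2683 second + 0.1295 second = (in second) 0.3978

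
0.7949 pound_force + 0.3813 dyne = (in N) 3.536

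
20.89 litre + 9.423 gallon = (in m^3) 0.05656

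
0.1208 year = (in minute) 6.349e+04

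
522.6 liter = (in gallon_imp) 115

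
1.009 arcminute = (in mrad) 0.2935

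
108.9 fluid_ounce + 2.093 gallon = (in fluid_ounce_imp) 392.2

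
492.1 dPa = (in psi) 0.007137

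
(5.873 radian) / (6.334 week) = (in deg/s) 8.784e-05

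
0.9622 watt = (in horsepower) 0.00129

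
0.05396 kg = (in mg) 5.396e+04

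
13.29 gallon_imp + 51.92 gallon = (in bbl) 1.616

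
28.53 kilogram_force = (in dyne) 2.798e+07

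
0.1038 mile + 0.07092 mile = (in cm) 2.812e+04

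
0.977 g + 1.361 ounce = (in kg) 0.03956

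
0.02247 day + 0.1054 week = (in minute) 1095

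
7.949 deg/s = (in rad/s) 0.1387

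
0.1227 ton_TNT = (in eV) 3.204e+27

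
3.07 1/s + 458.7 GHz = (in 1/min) 2.752e+13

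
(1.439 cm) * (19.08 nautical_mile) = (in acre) 0.1256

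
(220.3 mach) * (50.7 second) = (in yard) 4.159e+06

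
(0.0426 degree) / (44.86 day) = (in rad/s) 1.918e-10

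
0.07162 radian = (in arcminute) 246.2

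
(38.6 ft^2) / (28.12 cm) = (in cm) 1275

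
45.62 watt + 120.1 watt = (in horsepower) 0.2222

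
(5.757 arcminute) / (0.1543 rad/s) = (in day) 1.256e-07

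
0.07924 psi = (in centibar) 0.5463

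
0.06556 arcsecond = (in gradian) 2.023e-05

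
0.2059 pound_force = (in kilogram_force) 0.09339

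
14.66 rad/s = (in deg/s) 840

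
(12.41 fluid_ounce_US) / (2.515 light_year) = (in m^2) 1.542e-20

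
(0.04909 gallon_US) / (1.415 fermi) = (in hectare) 1.313e+07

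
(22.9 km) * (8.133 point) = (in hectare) 0.00657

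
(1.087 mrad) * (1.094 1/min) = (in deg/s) 0.001136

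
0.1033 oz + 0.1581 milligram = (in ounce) 0.1033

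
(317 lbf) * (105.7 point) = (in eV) 3.282e+20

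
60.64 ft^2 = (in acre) 0.001392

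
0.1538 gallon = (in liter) 0.5822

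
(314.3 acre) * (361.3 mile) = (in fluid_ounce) 2.501e+16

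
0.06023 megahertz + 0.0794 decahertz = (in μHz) 6.023e+10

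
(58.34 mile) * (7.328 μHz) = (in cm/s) 68.8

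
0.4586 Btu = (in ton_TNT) 1.156e-07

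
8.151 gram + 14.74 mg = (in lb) 0.018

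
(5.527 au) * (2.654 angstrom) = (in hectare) 0.02194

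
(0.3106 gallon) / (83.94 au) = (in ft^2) 1.008e-15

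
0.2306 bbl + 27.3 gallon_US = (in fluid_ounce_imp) 4927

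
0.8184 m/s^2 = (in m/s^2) 0.8184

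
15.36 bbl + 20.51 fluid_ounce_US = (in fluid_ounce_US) 8.26e+04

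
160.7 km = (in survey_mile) 99.85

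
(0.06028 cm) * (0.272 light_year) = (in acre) 3.833e+08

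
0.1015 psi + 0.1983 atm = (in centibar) 20.79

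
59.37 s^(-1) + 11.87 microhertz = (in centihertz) 5937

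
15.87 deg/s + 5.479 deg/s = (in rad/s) 0.3726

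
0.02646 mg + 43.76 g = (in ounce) 1.544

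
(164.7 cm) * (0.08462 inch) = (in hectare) 3.54e-07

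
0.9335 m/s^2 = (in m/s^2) 0.9335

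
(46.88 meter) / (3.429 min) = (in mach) 0.0006692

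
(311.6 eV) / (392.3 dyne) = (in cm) 1.273e-12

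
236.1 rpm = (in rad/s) 24.72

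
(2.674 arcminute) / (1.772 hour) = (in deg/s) 6.986e-06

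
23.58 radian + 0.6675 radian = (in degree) 1389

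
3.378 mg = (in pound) 7.447e-06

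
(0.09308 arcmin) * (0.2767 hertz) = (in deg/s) 0.0004293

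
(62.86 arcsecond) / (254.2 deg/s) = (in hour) 1.908e-08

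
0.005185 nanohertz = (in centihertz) 5.185e-10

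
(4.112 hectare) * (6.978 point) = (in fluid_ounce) 3.423e+06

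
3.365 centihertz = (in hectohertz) 0.0003365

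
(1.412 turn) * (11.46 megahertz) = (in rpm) 9.709e+08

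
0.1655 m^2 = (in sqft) 1.781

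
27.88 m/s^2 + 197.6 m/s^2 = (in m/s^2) 225.5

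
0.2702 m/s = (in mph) 0.6044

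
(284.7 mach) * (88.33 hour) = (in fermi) 3.083e+25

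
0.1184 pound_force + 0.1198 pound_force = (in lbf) 0.2382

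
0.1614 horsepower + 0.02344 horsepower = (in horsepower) 0.1848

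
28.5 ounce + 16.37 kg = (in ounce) 605.9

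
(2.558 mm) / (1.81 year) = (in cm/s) 4.481e-09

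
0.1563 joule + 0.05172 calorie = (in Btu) 0.0003532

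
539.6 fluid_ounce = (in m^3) 0.01596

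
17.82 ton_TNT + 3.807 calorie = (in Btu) 7.067e+07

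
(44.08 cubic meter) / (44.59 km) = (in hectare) 9.886e-08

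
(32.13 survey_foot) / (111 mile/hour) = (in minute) 0.003289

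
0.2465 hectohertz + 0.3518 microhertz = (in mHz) 2.465e+04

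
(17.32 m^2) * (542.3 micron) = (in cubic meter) 0.009393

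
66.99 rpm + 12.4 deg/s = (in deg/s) 414.3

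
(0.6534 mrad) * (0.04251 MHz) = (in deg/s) 1591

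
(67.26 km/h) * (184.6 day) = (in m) 2.98e+08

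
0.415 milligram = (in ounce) 1.464e-05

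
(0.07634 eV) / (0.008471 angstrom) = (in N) 1.444e-08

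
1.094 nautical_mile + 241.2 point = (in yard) 2216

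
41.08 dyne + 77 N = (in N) 77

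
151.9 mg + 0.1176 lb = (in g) 53.49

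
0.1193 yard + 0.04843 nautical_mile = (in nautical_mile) 0.04849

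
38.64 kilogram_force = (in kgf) 38.64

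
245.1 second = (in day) 0.002837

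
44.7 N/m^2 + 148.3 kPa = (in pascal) 1.483e+05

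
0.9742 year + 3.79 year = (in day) 1739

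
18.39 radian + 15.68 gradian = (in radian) 18.64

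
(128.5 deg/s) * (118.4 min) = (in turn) 2536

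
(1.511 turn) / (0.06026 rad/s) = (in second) 157.5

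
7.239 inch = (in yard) 0.2011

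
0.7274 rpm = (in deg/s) 4.364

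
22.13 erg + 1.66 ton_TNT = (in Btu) 6.583e+06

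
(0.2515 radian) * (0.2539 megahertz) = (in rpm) 6.098e+05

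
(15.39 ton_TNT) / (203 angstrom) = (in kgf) 3.235e+17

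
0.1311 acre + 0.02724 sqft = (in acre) 0.1311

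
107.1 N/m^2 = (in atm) 0.001057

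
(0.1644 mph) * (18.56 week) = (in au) 5.515e-06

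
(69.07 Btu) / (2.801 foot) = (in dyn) 8.536e+09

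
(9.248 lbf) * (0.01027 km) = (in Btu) 0.4004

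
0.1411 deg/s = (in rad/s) 0.002463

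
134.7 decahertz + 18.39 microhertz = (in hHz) 13.47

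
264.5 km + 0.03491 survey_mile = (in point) 7.499e+08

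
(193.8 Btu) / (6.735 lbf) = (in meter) 6825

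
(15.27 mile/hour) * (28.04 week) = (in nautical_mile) 6.251e+04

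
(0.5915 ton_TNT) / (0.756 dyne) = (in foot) 1.074e+15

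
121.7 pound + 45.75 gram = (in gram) 5.525e+04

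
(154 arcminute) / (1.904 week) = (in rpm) 3.715e-07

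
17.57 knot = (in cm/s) 903.9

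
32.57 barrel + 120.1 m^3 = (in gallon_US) 3.31e+04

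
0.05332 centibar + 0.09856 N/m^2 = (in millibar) 0.5342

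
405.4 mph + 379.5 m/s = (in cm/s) 5.607e+04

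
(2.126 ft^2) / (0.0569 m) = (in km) 0.003471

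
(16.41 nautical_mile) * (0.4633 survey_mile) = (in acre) 5599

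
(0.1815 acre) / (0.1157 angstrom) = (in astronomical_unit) 424.4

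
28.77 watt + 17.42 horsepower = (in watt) 1.302e+04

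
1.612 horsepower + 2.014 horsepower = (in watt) 2704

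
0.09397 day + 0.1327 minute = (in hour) 2.257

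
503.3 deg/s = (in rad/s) 8.784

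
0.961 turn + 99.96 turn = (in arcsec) 1.308e+08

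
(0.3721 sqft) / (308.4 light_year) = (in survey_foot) 3.887e-20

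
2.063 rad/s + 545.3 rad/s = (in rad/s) 547.4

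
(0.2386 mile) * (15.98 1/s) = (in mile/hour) 1.373e+04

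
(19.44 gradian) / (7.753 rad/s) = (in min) 0.0006564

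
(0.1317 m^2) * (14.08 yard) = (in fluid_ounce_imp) 5.968e+04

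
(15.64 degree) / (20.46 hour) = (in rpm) 3.539e-05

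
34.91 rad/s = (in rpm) 333.4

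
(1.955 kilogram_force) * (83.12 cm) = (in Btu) 0.0151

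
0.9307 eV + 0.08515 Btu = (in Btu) 0.08515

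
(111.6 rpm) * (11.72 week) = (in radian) 8.284e+07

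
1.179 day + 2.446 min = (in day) 1.181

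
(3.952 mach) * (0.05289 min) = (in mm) 4.27e+06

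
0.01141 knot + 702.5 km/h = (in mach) 0.5731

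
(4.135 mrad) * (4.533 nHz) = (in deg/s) 1.074e-09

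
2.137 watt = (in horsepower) 0.002866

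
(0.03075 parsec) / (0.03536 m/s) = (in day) 3.106e+11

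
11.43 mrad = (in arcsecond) 2358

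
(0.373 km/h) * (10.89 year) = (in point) 1.009e+11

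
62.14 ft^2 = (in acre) 0.001427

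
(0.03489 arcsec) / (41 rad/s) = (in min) 6.876e-11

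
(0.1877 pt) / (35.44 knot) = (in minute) 6.053e-08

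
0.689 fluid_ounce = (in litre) 0.02038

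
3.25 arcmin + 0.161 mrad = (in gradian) 0.07043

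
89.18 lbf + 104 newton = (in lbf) 112.6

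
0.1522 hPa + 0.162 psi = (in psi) 0.1642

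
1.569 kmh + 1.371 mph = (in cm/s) 104.9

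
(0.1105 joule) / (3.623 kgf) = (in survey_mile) 1.933e-06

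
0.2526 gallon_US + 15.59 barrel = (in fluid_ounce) 8.384e+04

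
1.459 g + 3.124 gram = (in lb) 0.0101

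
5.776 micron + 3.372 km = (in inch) 1.328e+05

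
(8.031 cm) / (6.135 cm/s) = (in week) 2.164e-06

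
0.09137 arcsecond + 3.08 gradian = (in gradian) 3.08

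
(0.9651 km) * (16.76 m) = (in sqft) 1.741e+05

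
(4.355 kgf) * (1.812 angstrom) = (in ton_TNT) 1.85e-18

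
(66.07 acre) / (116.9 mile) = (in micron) 1.421e+06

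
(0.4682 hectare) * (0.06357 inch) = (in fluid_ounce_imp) 2.661e+05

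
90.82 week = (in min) 9.155e+05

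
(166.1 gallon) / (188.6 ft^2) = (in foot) 0.1177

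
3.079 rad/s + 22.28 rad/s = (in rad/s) 25.36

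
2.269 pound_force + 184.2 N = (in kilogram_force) 19.81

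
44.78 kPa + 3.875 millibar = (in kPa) 45.17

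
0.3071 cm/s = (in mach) 9.019e-06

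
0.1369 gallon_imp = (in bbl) 0.003915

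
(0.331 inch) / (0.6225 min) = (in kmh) 0.0008104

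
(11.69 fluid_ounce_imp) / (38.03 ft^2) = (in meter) 9.401e-05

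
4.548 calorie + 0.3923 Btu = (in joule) 432.9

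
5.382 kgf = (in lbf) 11.87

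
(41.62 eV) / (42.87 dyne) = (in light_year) 1.644e-30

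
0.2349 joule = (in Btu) 0.0002226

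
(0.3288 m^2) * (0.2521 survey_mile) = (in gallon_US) 3.524e+04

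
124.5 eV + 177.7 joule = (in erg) 1.777e+09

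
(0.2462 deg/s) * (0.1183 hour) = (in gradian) 116.5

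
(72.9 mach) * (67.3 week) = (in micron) 1.01e+18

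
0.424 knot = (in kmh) 0.7852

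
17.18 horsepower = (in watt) 1.281e+04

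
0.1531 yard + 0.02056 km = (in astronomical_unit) 1.384e-10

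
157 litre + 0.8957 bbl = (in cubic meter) 0.2994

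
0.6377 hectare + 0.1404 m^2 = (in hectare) 0.6377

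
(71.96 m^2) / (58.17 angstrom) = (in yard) 1.353e+10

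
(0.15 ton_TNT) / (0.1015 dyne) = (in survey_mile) 3.842e+11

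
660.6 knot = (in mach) 0.9981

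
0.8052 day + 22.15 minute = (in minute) 1182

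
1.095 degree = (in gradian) 1.217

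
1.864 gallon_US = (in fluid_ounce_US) 238.6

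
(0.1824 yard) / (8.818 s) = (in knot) 0.03677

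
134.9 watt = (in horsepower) 0.1809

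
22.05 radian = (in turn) 3.509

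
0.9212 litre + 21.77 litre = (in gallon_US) 5.994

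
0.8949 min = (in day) 0.0006215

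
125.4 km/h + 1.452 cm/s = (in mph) 77.95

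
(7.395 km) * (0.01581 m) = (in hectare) 0.01169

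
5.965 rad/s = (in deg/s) 341.8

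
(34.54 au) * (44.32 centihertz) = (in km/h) 8.244e+12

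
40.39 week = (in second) 2.443e+07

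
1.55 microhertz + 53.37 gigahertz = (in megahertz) 5.337e+04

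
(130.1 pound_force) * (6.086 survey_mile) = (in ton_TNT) 0.001355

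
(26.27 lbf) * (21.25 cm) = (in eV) 1.55e+20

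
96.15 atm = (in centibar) 9742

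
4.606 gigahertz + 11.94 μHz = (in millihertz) 4.606e+12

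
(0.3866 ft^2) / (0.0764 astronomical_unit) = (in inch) 1.237e-10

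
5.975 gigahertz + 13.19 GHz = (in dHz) 1.916e+11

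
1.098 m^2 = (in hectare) 0.0001098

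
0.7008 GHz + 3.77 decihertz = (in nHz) 7.008e+17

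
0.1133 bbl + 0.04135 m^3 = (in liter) 59.36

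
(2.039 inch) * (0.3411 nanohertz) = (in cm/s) 1.767e-09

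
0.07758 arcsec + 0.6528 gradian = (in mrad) 10.25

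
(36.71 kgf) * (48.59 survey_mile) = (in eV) 1.757e+26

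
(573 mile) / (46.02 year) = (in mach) 1.866e-06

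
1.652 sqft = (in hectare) 1.535e-05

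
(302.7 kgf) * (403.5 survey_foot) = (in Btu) 346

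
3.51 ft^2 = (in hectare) 3.261e-05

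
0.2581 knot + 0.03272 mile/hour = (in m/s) 0.1474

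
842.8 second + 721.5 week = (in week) 721.5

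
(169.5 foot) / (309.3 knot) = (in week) 5.369e-07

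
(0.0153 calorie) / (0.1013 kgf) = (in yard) 0.07047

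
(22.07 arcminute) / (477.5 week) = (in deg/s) 1.274e-09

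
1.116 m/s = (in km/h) 4.018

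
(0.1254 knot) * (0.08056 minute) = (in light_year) 3.296e-17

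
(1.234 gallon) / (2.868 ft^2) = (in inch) 0.6902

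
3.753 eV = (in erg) 6.013e-12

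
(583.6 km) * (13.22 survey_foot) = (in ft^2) 2.531e+07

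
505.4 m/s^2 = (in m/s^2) 505.4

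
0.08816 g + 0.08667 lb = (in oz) 1.39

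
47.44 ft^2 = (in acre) 0.001089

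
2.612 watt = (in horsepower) 0.003503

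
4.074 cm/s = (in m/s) 0.04074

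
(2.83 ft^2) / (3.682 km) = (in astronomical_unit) 4.773e-16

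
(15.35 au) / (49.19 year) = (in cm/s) 1.48e+05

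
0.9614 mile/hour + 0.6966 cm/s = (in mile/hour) 0.977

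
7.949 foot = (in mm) 2423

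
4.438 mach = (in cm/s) 1.511e+05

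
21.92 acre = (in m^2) 8.871e+04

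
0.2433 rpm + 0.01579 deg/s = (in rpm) 0.2459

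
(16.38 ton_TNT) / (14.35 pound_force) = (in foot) 3.523e+09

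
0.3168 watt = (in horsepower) 0.0004248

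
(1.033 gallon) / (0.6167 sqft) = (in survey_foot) 0.2239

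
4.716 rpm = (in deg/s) 28.3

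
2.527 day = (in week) 0.361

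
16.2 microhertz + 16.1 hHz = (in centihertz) 1.61e+05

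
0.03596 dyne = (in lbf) 8.084e-08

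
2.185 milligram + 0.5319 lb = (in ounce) 8.51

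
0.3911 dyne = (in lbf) 8.792e-07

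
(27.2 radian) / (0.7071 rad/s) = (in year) 1.22e-06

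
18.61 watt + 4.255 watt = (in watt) 22.86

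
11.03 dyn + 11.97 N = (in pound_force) 2.691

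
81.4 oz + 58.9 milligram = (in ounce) 81.4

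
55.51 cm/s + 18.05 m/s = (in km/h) 66.98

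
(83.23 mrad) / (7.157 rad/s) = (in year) 3.688e-10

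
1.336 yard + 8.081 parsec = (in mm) 2.494e+20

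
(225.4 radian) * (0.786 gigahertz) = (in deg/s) 1.015e+13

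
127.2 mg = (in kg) 0.0001272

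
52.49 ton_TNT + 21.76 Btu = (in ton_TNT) 52.49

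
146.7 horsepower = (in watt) 1.094e+05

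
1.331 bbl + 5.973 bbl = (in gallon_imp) 255.4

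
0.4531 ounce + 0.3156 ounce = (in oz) 0.7687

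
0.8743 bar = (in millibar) 874.3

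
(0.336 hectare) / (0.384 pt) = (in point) 7.031e+10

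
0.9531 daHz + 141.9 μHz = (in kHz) 0.009531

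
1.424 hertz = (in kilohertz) 0.001424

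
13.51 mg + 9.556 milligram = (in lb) 5.085e-05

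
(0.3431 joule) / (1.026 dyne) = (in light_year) 3.535e-12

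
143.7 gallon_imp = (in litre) 653.3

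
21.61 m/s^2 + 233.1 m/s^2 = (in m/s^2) 254.7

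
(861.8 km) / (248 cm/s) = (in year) 0.01102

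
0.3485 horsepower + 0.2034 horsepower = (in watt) 411.6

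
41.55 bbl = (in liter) 6606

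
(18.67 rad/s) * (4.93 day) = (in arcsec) 1.64e+12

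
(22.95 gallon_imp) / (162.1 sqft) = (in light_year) 7.323e-19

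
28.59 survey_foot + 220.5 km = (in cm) 2.205e+07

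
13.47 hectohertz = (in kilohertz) 1.347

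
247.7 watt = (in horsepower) 0.3322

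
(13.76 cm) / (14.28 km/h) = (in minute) 0.0005782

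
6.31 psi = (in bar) 0.4351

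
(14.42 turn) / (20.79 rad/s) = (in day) 5.044e-05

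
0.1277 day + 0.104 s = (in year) 0.0003499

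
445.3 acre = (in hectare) 180.2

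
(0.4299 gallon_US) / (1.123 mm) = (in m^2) 1.449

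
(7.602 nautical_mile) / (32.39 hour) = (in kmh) 0.4347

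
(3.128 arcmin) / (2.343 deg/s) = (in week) 3.679e-08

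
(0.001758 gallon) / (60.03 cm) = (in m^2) 1.109e-05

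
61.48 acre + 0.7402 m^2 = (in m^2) 2.488e+05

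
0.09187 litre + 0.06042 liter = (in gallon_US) 0.04023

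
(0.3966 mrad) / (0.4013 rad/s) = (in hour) 2.745e-07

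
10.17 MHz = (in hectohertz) 1.017e+05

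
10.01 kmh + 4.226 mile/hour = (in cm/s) 467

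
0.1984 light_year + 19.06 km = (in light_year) 0.1984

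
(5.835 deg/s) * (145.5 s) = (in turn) 2.358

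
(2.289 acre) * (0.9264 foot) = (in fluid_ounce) 8.845e+07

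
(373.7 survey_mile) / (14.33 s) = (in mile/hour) 9.388e+04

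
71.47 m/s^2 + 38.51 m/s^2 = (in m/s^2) 110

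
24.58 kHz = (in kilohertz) 24.58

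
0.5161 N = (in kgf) 0.05263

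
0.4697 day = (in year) 0.001287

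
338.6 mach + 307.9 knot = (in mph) 2.583e+05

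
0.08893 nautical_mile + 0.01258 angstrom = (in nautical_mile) 0.08893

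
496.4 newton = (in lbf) 111.6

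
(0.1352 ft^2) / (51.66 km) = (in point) 0.0006892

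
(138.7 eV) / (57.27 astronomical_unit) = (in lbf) 5.831e-31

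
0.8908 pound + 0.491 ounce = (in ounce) 14.74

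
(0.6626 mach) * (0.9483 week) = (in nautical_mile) 6.987e+04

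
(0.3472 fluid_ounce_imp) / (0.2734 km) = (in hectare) 3.608e-12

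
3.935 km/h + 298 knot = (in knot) 300.1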